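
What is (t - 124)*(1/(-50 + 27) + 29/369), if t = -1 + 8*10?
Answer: -1490/943 ≈ -1.5801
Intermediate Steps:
t = 79 (t = -1 + 80 = 79)
(t - 124)*(1/(-50 + 27) + 29/369) = (79 - 124)*(1/(-50 + 27) + 29/369) = -45*(1/(-23) + 29*(1/369)) = -45*(-1/23 + 29/369) = -45*298/8487 = -1490/943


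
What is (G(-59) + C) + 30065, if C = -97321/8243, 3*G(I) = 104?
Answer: 744042694/24729 ≈ 30088.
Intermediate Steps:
G(I) = 104/3 (G(I) = (1/3)*104 = 104/3)
C = -97321/8243 (C = -97321*1/8243 = -97321/8243 ≈ -11.807)
(G(-59) + C) + 30065 = (104/3 - 97321/8243) + 30065 = 565309/24729 + 30065 = 744042694/24729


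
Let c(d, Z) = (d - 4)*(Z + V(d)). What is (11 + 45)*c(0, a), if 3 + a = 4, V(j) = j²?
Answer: -224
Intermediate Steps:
a = 1 (a = -3 + 4 = 1)
c(d, Z) = (-4 + d)*(Z + d²) (c(d, Z) = (d - 4)*(Z + d²) = (-4 + d)*(Z + d²))
(11 + 45)*c(0, a) = (11 + 45)*(0³ - 4*1 - 4*0² + 1*0) = 56*(0 - 4 - 4*0 + 0) = 56*(0 - 4 + 0 + 0) = 56*(-4) = -224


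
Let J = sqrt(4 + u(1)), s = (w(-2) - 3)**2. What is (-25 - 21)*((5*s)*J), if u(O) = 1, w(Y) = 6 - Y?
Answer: -5750*sqrt(5) ≈ -12857.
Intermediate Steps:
s = 25 (s = ((6 - 1*(-2)) - 3)**2 = ((6 + 2) - 3)**2 = (8 - 3)**2 = 5**2 = 25)
J = sqrt(5) (J = sqrt(4 + 1) = sqrt(5) ≈ 2.2361)
(-25 - 21)*((5*s)*J) = (-25 - 21)*((5*25)*sqrt(5)) = -5750*sqrt(5)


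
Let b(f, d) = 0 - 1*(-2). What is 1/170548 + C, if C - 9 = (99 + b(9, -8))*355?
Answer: 6116533473/170548 ≈ 35864.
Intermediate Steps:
b(f, d) = 2 (b(f, d) = 0 + 2 = 2)
C = 35864 (C = 9 + (99 + 2)*355 = 9 + 101*355 = 9 + 35855 = 35864)
1/170548 + C = 1/170548 + 35864 = 6116533473/170548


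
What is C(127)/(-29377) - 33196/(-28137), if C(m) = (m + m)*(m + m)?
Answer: -840087800/826580649 ≈ -1.0163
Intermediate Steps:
C(m) = 4*m**2 (C(m) = (2*m)*(2*m) = 4*m**2)
C(127)/(-29377) - 33196/(-28137) = (4*127**2)/(-29377) - 33196/(-28137) = (4*16129)*(-1/29377) - 33196*(-1/28137) = 64516*(-1/29377) + 33196/28137 = -64516/29377 + 33196/28137 = -840087800/826580649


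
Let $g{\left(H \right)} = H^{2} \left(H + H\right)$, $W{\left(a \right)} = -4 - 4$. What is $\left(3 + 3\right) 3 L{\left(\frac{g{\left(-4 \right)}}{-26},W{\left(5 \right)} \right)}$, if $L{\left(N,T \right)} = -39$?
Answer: $-702$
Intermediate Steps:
$W{\left(a \right)} = -8$
$g{\left(H \right)} = 2 H^{3}$ ($g{\left(H \right)} = H^{2} \cdot 2 H = 2 H^{3}$)
$\left(3 + 3\right) 3 L{\left(\frac{g{\left(-4 \right)}}{-26},W{\left(5 \right)} \right)} = \left(3 + 3\right) 3 \left(-39\right) = 6 \cdot 3 \left(-39\right) = 18 \left(-39\right) = -702$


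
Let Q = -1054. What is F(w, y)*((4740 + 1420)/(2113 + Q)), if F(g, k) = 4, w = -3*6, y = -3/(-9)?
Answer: 24640/1059 ≈ 23.267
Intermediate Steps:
y = ⅓ (y = -3*(-⅑) = ⅓ ≈ 0.33333)
w = -18
F(w, y)*((4740 + 1420)/(2113 + Q)) = 4*((4740 + 1420)/(2113 - 1054)) = 4*(6160/1059) = 24640/1059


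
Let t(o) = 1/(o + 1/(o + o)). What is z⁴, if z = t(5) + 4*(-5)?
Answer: 1040604010000/6765201 ≈ 1.5382e+5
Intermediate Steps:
t(o) = 1/(o + 1/(2*o))
z = -1010/51 (z = 2*5/(1 + 2*5²) + 4*(-5) = 2*5/(1 + 2*25) - 20 = 2*5/(1 + 50) - 20 = 2*5/51 - 20 = 2*5*(1/51) - 20 = 10/51 - 20 = -1010/51 ≈ -19.804)
z⁴ = (-1010/51)⁴ = 1040604010000/6765201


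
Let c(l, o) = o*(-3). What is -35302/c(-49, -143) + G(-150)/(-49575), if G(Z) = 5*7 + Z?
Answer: -116669821/1417845 ≈ -82.287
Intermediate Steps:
c(l, o) = -3*o
G(Z) = 35 + Z
-35302/c(-49, -143) + G(-150)/(-49575) = -35302/((-3*(-143))) + (35 - 150)/(-49575) = -35302/429 - 115*(-1/49575) = -35302*1/429 + 23/9915 = -35302/429 + 23/9915 = -116669821/1417845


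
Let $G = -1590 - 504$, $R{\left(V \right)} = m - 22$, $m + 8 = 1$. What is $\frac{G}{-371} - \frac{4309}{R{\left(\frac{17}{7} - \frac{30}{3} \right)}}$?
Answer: $\frac{1659365}{10759} \approx 154.23$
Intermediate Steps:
$m = -7$ ($m = -8 + 1 = -7$)
$R{\left(V \right)} = -29$ ($R{\left(V \right)} = -7 - 22 = -29$)
$G = -2094$
$\frac{G}{-371} - \frac{4309}{R{\left(\frac{17}{7} - \frac{30}{3} \right)}} = - \frac{2094}{-371} - \frac{4309}{-29} = \left(-2094\right) \left(- \frac{1}{371}\right) - - \frac{4309}{29} = \frac{2094}{371} + \frac{4309}{29} = \frac{1659365}{10759}$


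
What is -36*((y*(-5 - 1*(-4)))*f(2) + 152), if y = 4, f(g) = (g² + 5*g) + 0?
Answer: -3456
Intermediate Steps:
f(g) = g² + 5*g
-36*((y*(-5 - 1*(-4)))*f(2) + 152) = -36*((4*(-5 - 1*(-4)))*(2*(5 + 2)) + 152) = -36*((4*(-5 + 4))*(2*7) + 152) = -36*((4*(-1))*14 + 152) = -36*(-4*14 + 152) = -36*(-56 + 152) = -36*96 = -3456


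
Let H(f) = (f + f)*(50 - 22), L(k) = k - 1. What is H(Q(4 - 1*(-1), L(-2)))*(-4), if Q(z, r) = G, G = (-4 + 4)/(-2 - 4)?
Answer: 0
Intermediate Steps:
L(k) = -1 + k
G = 0 (G = 0/(-6) = 0*(-1/6) = 0)
Q(z, r) = 0
H(f) = 56*f (H(f) = (2*f)*28 = 56*f)
H(Q(4 - 1*(-1), L(-2)))*(-4) = (56*0)*(-4) = 0*(-4) = 0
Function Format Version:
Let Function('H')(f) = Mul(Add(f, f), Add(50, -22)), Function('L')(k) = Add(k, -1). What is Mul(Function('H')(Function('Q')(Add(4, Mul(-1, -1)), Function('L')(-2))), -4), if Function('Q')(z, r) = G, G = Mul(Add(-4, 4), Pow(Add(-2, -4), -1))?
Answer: 0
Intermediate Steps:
Function('L')(k) = Add(-1, k)
G = 0 (G = Mul(0, Pow(-6, -1)) = Mul(0, Rational(-1, 6)) = 0)
Function('Q')(z, r) = 0
Function('H')(f) = Mul(56, f) (Function('H')(f) = Mul(Mul(2, f), 28) = Mul(56, f))
Mul(Function('H')(Function('Q')(Add(4, Mul(-1, -1)), Function('L')(-2))), -4) = Mul(Mul(56, 0), -4) = Mul(0, -4) = 0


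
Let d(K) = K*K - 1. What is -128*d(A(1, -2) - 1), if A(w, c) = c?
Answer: -1024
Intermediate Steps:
d(K) = -1 + K**2 (d(K) = K**2 - 1 = -1 + K**2)
-128*d(A(1, -2) - 1) = -128*(-1 + (-2 - 1)**2) = -128*(-1 + (-3)**2) = -128*(-1 + 9) = -128*8 = -1024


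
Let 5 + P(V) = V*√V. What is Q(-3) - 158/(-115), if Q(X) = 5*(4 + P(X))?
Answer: -417/115 - 15*I*√3 ≈ -3.6261 - 25.981*I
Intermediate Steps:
P(V) = -5 + V^(3/2) (P(V) = -5 + V*√V = -5 + V^(3/2))
Q(X) = -5 + 5*X^(3/2) (Q(X) = 5*(4 + (-5 + X^(3/2))) = 5*(-1 + X^(3/2)) = -5 + 5*X^(3/2))
Q(-3) - 158/(-115) = (-5 + 5*(-3)^(3/2)) - 158/(-115) = (-5 + 5*(-3*I*√3)) - 158*(-1/115) = (-5 - 15*I*√3) + 158/115 = -417/115 - 15*I*√3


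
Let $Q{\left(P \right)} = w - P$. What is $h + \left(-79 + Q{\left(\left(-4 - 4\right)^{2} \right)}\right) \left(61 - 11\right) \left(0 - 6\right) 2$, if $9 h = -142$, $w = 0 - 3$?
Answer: $\frac{788258}{9} \approx 87584.0$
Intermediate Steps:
$w = -3$
$h = - \frac{142}{9}$ ($h = \frac{1}{9} \left(-142\right) = - \frac{142}{9} \approx -15.778$)
$Q{\left(P \right)} = -3 - P$
$h + \left(-79 + Q{\left(\left(-4 - 4\right)^{2} \right)}\right) \left(61 - 11\right) \left(0 - 6\right) 2 = - \frac{142}{9} + \left(-79 - \left(3 + \left(-4 - 4\right)^{2}\right)\right) \left(61 - 11\right) \left(0 - 6\right) 2 = - \frac{142}{9} + \left(-79 - 67\right) 50 \left(\left(-6\right) 2\right) = - \frac{142}{9} + \left(-79 - 67\right) 50 \left(-12\right) = - \frac{142}{9} + \left(-146\right) 50 \left(-12\right) = - \frac{142}{9} - -87600 = - \frac{142}{9} + 87600 = \frac{788258}{9}$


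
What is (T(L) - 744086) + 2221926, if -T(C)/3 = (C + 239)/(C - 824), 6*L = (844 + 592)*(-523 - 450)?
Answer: 1036090840549/701086 ≈ 1.4778e+6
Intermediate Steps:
L = -698614/3 (L = ((844 + 592)*(-523 - 450))/6 = (1436*(-973))/6 = (1/6)*(-1397228) = -698614/3 ≈ -2.3287e+5)
T(C) = -3*(239 + C)/(-824 + C) (T(C) = -3*(C + 239)/(C - 824) = -3*(239 + C)/(-824 + C))
(T(L) - 744086) + 2221926 = (3*(-239 - 1*(-698614/3))/(-824 - 698614/3) - 744086) + 2221926 = (3*(-239 + 698614/3)/(-701086/3) - 744086) + 2221926 = (3*(-3/701086)*(697897/3) - 744086) + 2221926 = (-2093691/701086 - 744086) + 2221926 = -521670371087/701086 + 2221926 = 1036090840549/701086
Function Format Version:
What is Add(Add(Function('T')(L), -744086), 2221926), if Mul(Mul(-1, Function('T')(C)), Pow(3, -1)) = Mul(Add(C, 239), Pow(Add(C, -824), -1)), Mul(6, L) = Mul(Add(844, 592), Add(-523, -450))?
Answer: Rational(1036090840549, 701086) ≈ 1.4778e+6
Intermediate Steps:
L = Rational(-698614, 3) (L = Mul(Rational(1, 6), Mul(Add(844, 592), Add(-523, -450))) = Mul(Rational(1, 6), Mul(1436, -973)) = Mul(Rational(1, 6), -1397228) = Rational(-698614, 3) ≈ -2.3287e+5)
Function('T')(C) = Mul(-3, Pow(Add(-824, C), -1), Add(239, C)) (Function('T')(C) = Mul(-3, Mul(Add(C, 239), Pow(Add(C, -824), -1))) = Mul(-3, Mul(Add(239, C), Pow(Add(-824, C), -1))) = Mul(-3, Mul(Pow(Add(-824, C), -1), Add(239, C))) = Mul(-3, Pow(Add(-824, C), -1), Add(239, C)))
Add(Add(Function('T')(L), -744086), 2221926) = Add(Add(Mul(3, Pow(Add(-824, Rational(-698614, 3)), -1), Add(-239, Mul(-1, Rational(-698614, 3)))), -744086), 2221926) = Add(Add(Mul(3, Pow(Rational(-701086, 3), -1), Add(-239, Rational(698614, 3))), -744086), 2221926) = Add(Add(Mul(3, Rational(-3, 701086), Rational(697897, 3)), -744086), 2221926) = Add(Add(Rational(-2093691, 701086), -744086), 2221926) = Add(Rational(-521670371087, 701086), 2221926) = Rational(1036090840549, 701086)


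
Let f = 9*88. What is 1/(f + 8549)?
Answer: 1/9341 ≈ 0.00010705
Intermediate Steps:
f = 792
1/(f + 8549) = 1/(792 + 8549) = 1/9341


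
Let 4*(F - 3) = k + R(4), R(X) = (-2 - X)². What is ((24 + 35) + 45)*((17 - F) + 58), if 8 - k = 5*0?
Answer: 6344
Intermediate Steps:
k = 8 (k = 8 - 5*0 = 8 - 1*0 = 8 + 0 = 8)
F = 14 (F = 3 + (8 + (2 + 4)²)/4 = 3 + (8 + 6²)/4 = 3 + (8 + 36)/4 = 3 + (¼)*44 = 3 + 11 = 14)
((24 + 35) + 45)*((17 - F) + 58) = ((24 + 35) + 45)*((17 - 1*14) + 58) = (59 + 45)*((17 - 14) + 58) = 104*(3 + 58) = 104*61 = 6344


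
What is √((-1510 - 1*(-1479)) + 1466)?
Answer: √1435 ≈ 37.881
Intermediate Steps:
√((-1510 - 1*(-1479)) + 1466) = √((-1510 + 1479) + 1466) = √(-31 + 1466) = √1435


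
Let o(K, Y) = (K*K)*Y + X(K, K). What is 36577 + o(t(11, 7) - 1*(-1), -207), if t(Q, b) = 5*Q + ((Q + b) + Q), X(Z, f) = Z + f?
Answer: -1458828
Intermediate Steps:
t(Q, b) = b + 7*Q (t(Q, b) = 5*Q + (b + 2*Q) = b + 7*Q)
o(K, Y) = 2*K + Y*K**2 (o(K, Y) = (K*K)*Y + (K + K) = K**2*Y + 2*K = Y*K**2 + 2*K = 2*K + Y*K**2)
36577 + o(t(11, 7) - 1*(-1), -207) = 36577 + ((7 + 7*11) - 1*(-1))*(2 + ((7 + 7*11) - 1*(-1))*(-207)) = 36577 + ((7 + 77) + 1)*(2 + ((7 + 77) + 1)*(-207)) = 36577 + (84 + 1)*(2 + (84 + 1)*(-207)) = 36577 + 85*(2 + 85*(-207)) = 36577 + 85*(2 - 17595) = 36577 + 85*(-17593) = 36577 - 1495405 = -1458828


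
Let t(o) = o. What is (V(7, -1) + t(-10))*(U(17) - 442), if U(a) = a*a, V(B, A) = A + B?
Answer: 612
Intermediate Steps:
U(a) = a**2
(V(7, -1) + t(-10))*(U(17) - 442) = ((-1 + 7) - 10)*(17**2 - 442) = (6 - 10)*(289 - 442) = -4*(-153) = 612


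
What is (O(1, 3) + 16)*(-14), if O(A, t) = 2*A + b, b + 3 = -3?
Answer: -168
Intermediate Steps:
b = -6 (b = -3 - 3 = -6)
O(A, t) = -6 + 2*A (O(A, t) = 2*A - 6 = -6 + 2*A)
(O(1, 3) + 16)*(-14) = ((-6 + 2*1) + 16)*(-14) = ((-6 + 2) + 16)*(-14) = (-4 + 16)*(-14) = 12*(-14) = -168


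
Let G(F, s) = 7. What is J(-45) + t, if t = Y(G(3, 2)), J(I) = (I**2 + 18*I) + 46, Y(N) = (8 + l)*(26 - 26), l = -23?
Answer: 1261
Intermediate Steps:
Y(N) = 0 (Y(N) = (8 - 23)*(26 - 26) = -15*0 = 0)
J(I) = 46 + I**2 + 18*I
t = 0
J(-45) + t = (46 + (-45)**2 + 18*(-45)) + 0 = (46 + 2025 - 810) + 0 = 1261 + 0 = 1261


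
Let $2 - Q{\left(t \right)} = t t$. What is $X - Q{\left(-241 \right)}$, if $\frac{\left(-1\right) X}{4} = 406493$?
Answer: $-1567893$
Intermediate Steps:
$X = -1625972$ ($X = \left(-4\right) 406493 = -1625972$)
$Q{\left(t \right)} = 2 - t^{2}$ ($Q{\left(t \right)} = 2 - t t = 2 - t^{2}$)
$X - Q{\left(-241 \right)} = -1625972 - \left(2 - \left(-241\right)^{2}\right) = -1625972 - \left(2 - 58081\right) = -1625972 - -58079 = -1625972 + 58079 = -1567893$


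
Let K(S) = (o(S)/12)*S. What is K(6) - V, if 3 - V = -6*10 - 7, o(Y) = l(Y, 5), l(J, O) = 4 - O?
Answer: -141/2 ≈ -70.500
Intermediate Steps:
o(Y) = -1 (o(Y) = 4 - 1*5 = 4 - 5 = -1)
K(S) = -S/12 (K(S) = (-1/12)*S = (-1*1/12)*S = -S/12)
V = 70 (V = 3 - (-6*10 - 7) = 3 - (-60 - 7) = 3 - 1*(-67) = 3 + 67 = 70)
K(6) - V = -1/12*6 - 1*70 = -1/2 - 70 = -141/2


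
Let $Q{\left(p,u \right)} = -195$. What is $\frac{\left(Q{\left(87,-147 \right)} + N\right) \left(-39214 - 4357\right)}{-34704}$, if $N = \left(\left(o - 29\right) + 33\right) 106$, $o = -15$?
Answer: $- \frac{59300131}{34704} \approx -1708.7$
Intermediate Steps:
$N = -1166$ ($N = \left(\left(-15 - 29\right) + 33\right) 106 = \left(-44 + 33\right) 106 = \left(-11\right) 106 = -1166$)
$\frac{\left(Q{\left(87,-147 \right)} + N\right) \left(-39214 - 4357\right)}{-34704} = \frac{\left(-195 - 1166\right) \left(-39214 - 4357\right)}{-34704} = \left(-1361\right) \left(-43571\right) \left(- \frac{1}{34704}\right) = 59300131 \left(- \frac{1}{34704}\right) = - \frac{59300131}{34704}$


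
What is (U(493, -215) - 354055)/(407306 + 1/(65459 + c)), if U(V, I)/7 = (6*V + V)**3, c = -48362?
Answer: 4918722199786494/6963710683 ≈ 7.0634e+5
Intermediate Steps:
U(V, I) = 2401*V**3 (U(V, I) = 7*(6*V + V)**3 = 7*(7*V)**3 = 7*(343*V**3) = 2401*V**3)
(U(493, -215) - 354055)/(407306 + 1/(65459 + c)) = (2401*493**3 - 354055)/(407306 + 1/(65459 - 48362)) = (2401*119823157 - 354055)/(407306 + 1/17097) = (287695399957 - 354055)/(407306 + 1/17097) = 287695045902/(6963710683/17097) = 287695045902*(17097/6963710683) = 4918722199786494/6963710683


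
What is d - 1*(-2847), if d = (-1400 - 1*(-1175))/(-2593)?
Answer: 7382496/2593 ≈ 2847.1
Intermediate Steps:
d = 225/2593 (d = (-1400 + 1175)*(-1/2593) = -225*(-1/2593) = 225/2593 ≈ 0.086772)
d - 1*(-2847) = 225/2593 - 1*(-2847) = 225/2593 + 2847 = 7382496/2593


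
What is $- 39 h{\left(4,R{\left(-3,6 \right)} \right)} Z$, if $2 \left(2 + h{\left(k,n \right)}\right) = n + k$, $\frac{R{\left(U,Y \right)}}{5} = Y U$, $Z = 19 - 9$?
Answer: $17550$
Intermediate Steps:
$Z = 10$
$R{\left(U,Y \right)} = 5 U Y$ ($R{\left(U,Y \right)} = 5 Y U = 5 U Y$)
$h{\left(k,n \right)} = -2 + \frac{k}{2} + \frac{n}{2}$ ($h{\left(k,n \right)} = -2 + \frac{n + k}{2} = -2 + \frac{k + n}{2} = -2 + \left(\frac{k}{2} + \frac{n}{2}\right) = -2 + \frac{k}{2} + \frac{n}{2}$)
$- 39 h{\left(4,R{\left(-3,6 \right)} \right)} Z = - 39 \left(-2 + \frac{1}{2} \cdot 4 + \frac{5 \left(-3\right) 6}{2}\right) 10 = - 39 \left(-2 + 2 + \frac{1}{2} \left(-90\right)\right) 10 = - 39 \left(-2 + 2 - 45\right) 10 = \left(-39\right) \left(-45\right) 10 = 1755 \cdot 10 = 17550$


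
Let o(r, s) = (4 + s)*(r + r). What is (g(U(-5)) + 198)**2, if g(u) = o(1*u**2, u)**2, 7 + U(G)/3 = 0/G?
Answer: 50544137615814756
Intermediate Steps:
U(G) = -21 (U(G) = -21 + 3*(0/G) = -21 + 3*0 = -21 + 0 = -21)
o(r, s) = 2*r*(4 + s) (o(r, s) = (4 + s)*(2*r) = 2*r*(4 + s))
g(u) = 4*u**4*(4 + u)**2 (g(u) = (2*(1*u**2)*(4 + u))**2 = (2*u**2*(4 + u))**2 = 4*u**4*(4 + u)**2)
(g(U(-5)) + 198)**2 = (4*(-21)**4*(4 - 21)**2 + 198)**2 = (4*194481*(-17)**2 + 198)**2 = (4*194481*289 + 198)**2 = (224820036 + 198)**2 = 224820234**2 = 50544137615814756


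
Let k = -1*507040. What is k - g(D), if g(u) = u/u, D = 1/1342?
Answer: -507041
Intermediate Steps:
k = -507040
D = 1/1342 ≈ 0.00074516
g(u) = 1
k - g(D) = -507040 - 1*1 = -507040 - 1 = -507041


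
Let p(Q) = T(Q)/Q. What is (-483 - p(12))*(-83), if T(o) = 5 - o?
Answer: 480487/12 ≈ 40041.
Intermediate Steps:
p(Q) = (5 - Q)/Q
(-483 - p(12))*(-83) = (-483 - (5 - 1*12)/12)*(-83) = (-483 - (5 - 12)/12)*(-83) = (-483 - (-7)/12)*(-83) = (-483 - 1*(-7/12))*(-83) = (-483 + 7/12)*(-83) = -5789/12*(-83) = 480487/12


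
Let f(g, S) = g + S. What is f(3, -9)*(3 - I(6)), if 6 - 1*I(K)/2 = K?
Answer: -18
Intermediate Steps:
f(g, S) = S + g
I(K) = 12 - 2*K
f(3, -9)*(3 - I(6)) = (-9 + 3)*(3 - (12 - 2*6)) = -6*(3 - (12 - 12)) = -6*(3 - 1*0) = -6*(3 + 0) = -6*3 = -18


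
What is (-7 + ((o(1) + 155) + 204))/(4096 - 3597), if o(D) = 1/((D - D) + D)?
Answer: 353/499 ≈ 0.70741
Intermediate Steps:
o(D) = 1/D (o(D) = 1/(0 + D) = 1/D)
(-7 + ((o(1) + 155) + 204))/(4096 - 3597) = (-7 + ((1/1 + 155) + 204))/(4096 - 3597) = (-7 + ((1 + 155) + 204))/499 = (-7 + (156 + 204))*(1/499) = (-7 + 360)*(1/499) = 353*(1/499) = 353/499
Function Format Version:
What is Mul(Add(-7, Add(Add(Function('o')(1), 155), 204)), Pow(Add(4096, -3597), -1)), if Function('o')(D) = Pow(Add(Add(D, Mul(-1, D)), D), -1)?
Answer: Rational(353, 499) ≈ 0.70741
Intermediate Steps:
Function('o')(D) = Pow(D, -1) (Function('o')(D) = Pow(Add(0, D), -1) = Pow(D, -1))
Mul(Add(-7, Add(Add(Function('o')(1), 155), 204)), Pow(Add(4096, -3597), -1)) = Mul(Add(-7, Add(Add(Pow(1, -1), 155), 204)), Pow(Add(4096, -3597), -1)) = Mul(Add(-7, Add(Add(1, 155), 204)), Pow(499, -1)) = Mul(Add(-7, Add(156, 204)), Rational(1, 499)) = Mul(Add(-7, 360), Rational(1, 499)) = Mul(353, Rational(1, 499)) = Rational(353, 499)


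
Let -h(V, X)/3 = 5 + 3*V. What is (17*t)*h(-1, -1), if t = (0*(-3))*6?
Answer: 0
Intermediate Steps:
t = 0 (t = 0*6 = 0)
h(V, X) = -15 - 9*V (h(V, X) = -3*(5 + 3*V) = -15 - 9*V)
(17*t)*h(-1, -1) = (17*0)*(-15 - 9*(-1)) = 0*(-15 + 9) = 0*(-6) = 0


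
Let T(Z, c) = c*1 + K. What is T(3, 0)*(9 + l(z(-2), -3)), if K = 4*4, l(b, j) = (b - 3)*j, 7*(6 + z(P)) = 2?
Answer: 3936/7 ≈ 562.29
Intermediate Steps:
z(P) = -40/7 (z(P) = -6 + (⅐)*2 = -6 + 2/7 = -40/7)
l(b, j) = j*(-3 + b) (l(b, j) = (-3 + b)*j = j*(-3 + b))
K = 16
T(Z, c) = 16 + c (T(Z, c) = c*1 + 16 = c + 16 = 16 + c)
T(3, 0)*(9 + l(z(-2), -3)) = (16 + 0)*(9 - 3*(-3 - 40/7)) = 16*(9 - 3*(-61/7)) = 16*(9 + 183/7) = 16*(246/7) = 3936/7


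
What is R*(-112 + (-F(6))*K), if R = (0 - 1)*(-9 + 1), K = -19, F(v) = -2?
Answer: -1200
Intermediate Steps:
R = 8 (R = -1*(-8) = 8)
R*(-112 + (-F(6))*K) = 8*(-112 - 1*(-2)*(-19)) = 8*(-112 + 2*(-19)) = 8*(-112 - 38) = 8*(-150) = -1200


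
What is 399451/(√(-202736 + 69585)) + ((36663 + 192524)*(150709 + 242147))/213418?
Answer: 45018744036/106709 - 399451*I*√133151/133151 ≈ 4.2188e+5 - 1094.7*I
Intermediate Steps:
399451/(√(-202736 + 69585)) + ((36663 + 192524)*(150709 + 242147))/213418 = 399451/(√(-133151)) + (229187*392856)*(1/213418) = 399451/((I*√133151)) + 90037488072*(1/213418) = 399451*(-I*√133151/133151) + 45018744036/106709 = -399451*I*√133151/133151 + 45018744036/106709 = 45018744036/106709 - 399451*I*√133151/133151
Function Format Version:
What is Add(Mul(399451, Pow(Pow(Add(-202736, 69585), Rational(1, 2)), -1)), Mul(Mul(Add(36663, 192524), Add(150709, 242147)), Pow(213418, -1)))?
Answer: Add(Rational(45018744036, 106709), Mul(Rational(-399451, 133151), I, Pow(133151, Rational(1, 2)))) ≈ Add(4.2188e+5, Mul(-1094.7, I))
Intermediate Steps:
Add(Mul(399451, Pow(Pow(Add(-202736, 69585), Rational(1, 2)), -1)), Mul(Mul(Add(36663, 192524), Add(150709, 242147)), Pow(213418, -1))) = Add(Mul(399451, Pow(Pow(-133151, Rational(1, 2)), -1)), Mul(Mul(229187, 392856), Rational(1, 213418))) = Add(Mul(399451, Pow(Mul(I, Pow(133151, Rational(1, 2))), -1)), Mul(90037488072, Rational(1, 213418))) = Add(Mul(399451, Mul(Rational(-1, 133151), I, Pow(133151, Rational(1, 2)))), Rational(45018744036, 106709)) = Add(Mul(Rational(-399451, 133151), I, Pow(133151, Rational(1, 2))), Rational(45018744036, 106709)) = Add(Rational(45018744036, 106709), Mul(Rational(-399451, 133151), I, Pow(133151, Rational(1, 2))))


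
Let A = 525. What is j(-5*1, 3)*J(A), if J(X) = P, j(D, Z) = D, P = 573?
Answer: -2865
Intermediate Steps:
J(X) = 573
j(-5*1, 3)*J(A) = -5*1*573 = -5*573 = -2865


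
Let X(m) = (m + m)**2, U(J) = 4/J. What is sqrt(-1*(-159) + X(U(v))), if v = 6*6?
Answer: sqrt(12883)/9 ≈ 12.611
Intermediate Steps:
v = 36
X(m) = 4*m**2 (X(m) = (2*m)**2 = 4*m**2)
sqrt(-1*(-159) + X(U(v))) = sqrt(-1*(-159) + 4*(4/36)**2) = sqrt(159 + 4*(4*(1/36))**2) = sqrt(159 + 4*(1/9)**2) = sqrt(159 + 4*(1/81)) = sqrt(159 + 4/81) = sqrt(12883/81) = sqrt(12883)/9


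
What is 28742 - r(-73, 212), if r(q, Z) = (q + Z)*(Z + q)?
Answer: 9421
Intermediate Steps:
r(q, Z) = (Z + q)² (r(q, Z) = (Z + q)*(Z + q) = (Z + q)²)
28742 - r(-73, 212) = 28742 - (212 - 73)² = 28742 - 1*139² = 28742 - 1*19321 = 28742 - 19321 = 9421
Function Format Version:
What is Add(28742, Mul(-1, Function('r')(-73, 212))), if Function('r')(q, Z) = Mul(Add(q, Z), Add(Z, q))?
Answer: 9421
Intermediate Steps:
Function('r')(q, Z) = Pow(Add(Z, q), 2) (Function('r')(q, Z) = Mul(Add(Z, q), Add(Z, q)) = Pow(Add(Z, q), 2))
Add(28742, Mul(-1, Function('r')(-73, 212))) = Add(28742, Mul(-1, Pow(Add(212, -73), 2))) = Add(28742, Mul(-1, Pow(139, 2))) = Add(28742, Mul(-1, 19321)) = Add(28742, -19321) = 9421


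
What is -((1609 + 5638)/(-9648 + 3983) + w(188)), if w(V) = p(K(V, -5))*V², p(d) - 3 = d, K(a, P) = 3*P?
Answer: 2402692367/5665 ≈ 4.2413e+5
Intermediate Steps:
p(d) = 3 + d
w(V) = -12*V² (w(V) = (3 + 3*(-5))*V² = (3 - 15)*V² = -12*V²)
-((1609 + 5638)/(-9648 + 3983) + w(188)) = -((1609 + 5638)/(-9648 + 3983) - 12*188²) = -(7247/(-5665) - 12*35344) = -(7247*(-1/5665) - 424128) = -(-7247/5665 - 424128) = -1*(-2402692367/5665) = 2402692367/5665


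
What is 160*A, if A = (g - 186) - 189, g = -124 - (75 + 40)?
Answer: -98240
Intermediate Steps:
g = -239 (g = -124 - 1*115 = -124 - 115 = -239)
A = -614 (A = (-239 - 186) - 189 = -425 - 189 = -614)
160*A = 160*(-614) = -98240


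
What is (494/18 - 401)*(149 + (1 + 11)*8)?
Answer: -823690/9 ≈ -91521.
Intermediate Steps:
(494/18 - 401)*(149 + (1 + 11)*8) = (494*(1/18) - 401)*(149 + 12*8) = (247/9 - 401)*(149 + 96) = -3362/9*245 = -823690/9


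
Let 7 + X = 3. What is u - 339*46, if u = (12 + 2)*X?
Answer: -15650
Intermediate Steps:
X = -4 (X = -7 + 3 = -4)
u = -56 (u = (12 + 2)*(-4) = 14*(-4) = -56)
u - 339*46 = -56 - 339*46 = -56 - 15594 = -15650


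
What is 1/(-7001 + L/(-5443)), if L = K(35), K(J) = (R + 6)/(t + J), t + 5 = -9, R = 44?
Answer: -114303/800235353 ≈ -0.00014284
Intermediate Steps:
t = -14 (t = -5 - 9 = -14)
K(J) = 50/(-14 + J) (K(J) = (44 + 6)/(-14 + J) = 50/(-14 + J))
L = 50/21 (L = 50/(-14 + 35) = 50/21 ≈ 2.3810)
1/(-7001 + L/(-5443)) = 1/(-7001 + (50/21)/(-5443)) = 1/(-7001 + (50/21)*(-1/5443)) = 1/(-7001 - 50/114303) = 1/(-800235353/114303) = -114303/800235353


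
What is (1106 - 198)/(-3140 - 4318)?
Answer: -454/3729 ≈ -0.12175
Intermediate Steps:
(1106 - 198)/(-3140 - 4318) = 908/(-7458) = 908*(-1/7458) = -454/3729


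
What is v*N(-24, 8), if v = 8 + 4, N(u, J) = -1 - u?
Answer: 276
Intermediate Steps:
v = 12
v*N(-24, 8) = 12*(-1 - 1*(-24)) = 12*(-1 + 24) = 12*23 = 276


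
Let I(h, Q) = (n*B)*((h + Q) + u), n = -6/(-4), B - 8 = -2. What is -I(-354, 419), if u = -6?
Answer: -531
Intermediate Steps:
B = 6 (B = 8 - 2 = 6)
n = 3/2 (n = -6*(-¼) = 3/2 ≈ 1.5000)
I(h, Q) = -54 + 9*Q + 9*h (I(h, Q) = ((3/2)*6)*((h + Q) - 6) = 9*((Q + h) - 6) = 9*(-6 + Q + h) = -54 + 9*Q + 9*h)
-I(-354, 419) = -(-54 + 9*419 + 9*(-354)) = -(-54 + 3771 - 3186) = -1*531 = -531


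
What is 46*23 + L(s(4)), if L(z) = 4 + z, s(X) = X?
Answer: 1066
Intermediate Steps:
46*23 + L(s(4)) = 46*23 + (4 + 4) = 1058 + 8 = 1066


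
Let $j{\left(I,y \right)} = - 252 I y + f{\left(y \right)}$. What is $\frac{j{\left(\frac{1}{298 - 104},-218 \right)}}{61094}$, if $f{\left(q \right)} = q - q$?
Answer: $\frac{13734}{2963059} \approx 0.0046351$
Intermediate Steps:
$f{\left(q \right)} = 0$
$j{\left(I,y \right)} = - 252 I y$ ($j{\left(I,y \right)} = - 252 I y + 0 = - 252 I y$)
$\frac{j{\left(\frac{1}{298 - 104},-218 \right)}}{61094} = \frac{\left(-252\right) \frac{1}{298 - 104} \left(-218\right)}{61094} = \left(-252\right) \frac{1}{194} \left(-218\right) \frac{1}{61094} = \frac{27468}{97} \cdot \frac{1}{61094} = \frac{13734}{2963059}$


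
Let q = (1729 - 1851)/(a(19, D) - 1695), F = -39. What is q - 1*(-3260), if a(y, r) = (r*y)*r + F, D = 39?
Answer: 88557778/27165 ≈ 3260.0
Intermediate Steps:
a(y, r) = -39 + y*r**2 (a(y, r) = (r*y)*r - 39 = y*r**2 - 39 = -39 + y*r**2)
q = -122/27165 (q = (1729 - 1851)/((-39 + 19*39**2) - 1695) = -122/((-39 + 19*1521) - 1695) = -122/((-39 + 28899) - 1695) = -122/(28860 - 1695) = -122/27165 ≈ -0.0044911)
q - 1*(-3260) = -122/27165 - 1*(-3260) = -122/27165 + 3260 = 88557778/27165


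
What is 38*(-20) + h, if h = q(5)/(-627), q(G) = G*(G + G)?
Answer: -476570/627 ≈ -760.08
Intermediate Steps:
q(G) = 2*G² (q(G) = G*(2*G) = 2*G²)
h = -50/627 (h = (2*5²)/(-627) = (2*25)*(-1/627) = 50*(-1/627) = -50/627 ≈ -0.079745)
38*(-20) + h = 38*(-20) - 50/627 = -760 - 50/627 = -476570/627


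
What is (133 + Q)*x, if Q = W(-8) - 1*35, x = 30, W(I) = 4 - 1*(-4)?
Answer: 3180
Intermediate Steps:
W(I) = 8 (W(I) = 4 + 4 = 8)
Q = -27 (Q = 8 - 1*35 = 8 - 35 = -27)
(133 + Q)*x = (133 - 27)*30 = 106*30 = 3180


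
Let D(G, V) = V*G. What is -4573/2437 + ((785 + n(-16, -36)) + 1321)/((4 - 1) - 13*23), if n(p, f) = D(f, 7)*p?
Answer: -8155957/360676 ≈ -22.613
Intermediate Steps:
D(G, V) = G*V
n(p, f) = 7*f*p (n(p, f) = (f*7)*p = (7*f)*p = 7*f*p)
-4573/2437 + ((785 + n(-16, -36)) + 1321)/((4 - 1) - 13*23) = -4573/2437 + ((785 + 7*(-36)*(-16)) + 1321)/((4 - 1) - 13*23) = -4573*1/2437 + ((785 + 4032) + 1321)/(3 - 299) = -4573/2437 + (4817 + 1321)/(-296) = -4573/2437 + 6138*(-1/296) = -4573/2437 - 3069/148 = -8155957/360676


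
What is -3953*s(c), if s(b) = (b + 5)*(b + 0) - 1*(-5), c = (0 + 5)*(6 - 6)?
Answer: -19765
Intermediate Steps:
c = 0 (c = 5*0 = 0)
s(b) = 5 + b*(5 + b) (s(b) = (5 + b)*b + 5 = b*(5 + b) + 5 = 5 + b*(5 + b))
-3953*s(c) = -3953*(5 + 0**2 + 5*0) = -3953*(5 + 0 + 0) = -3953*5 = -19765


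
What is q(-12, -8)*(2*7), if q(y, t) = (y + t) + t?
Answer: -392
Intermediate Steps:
q(y, t) = y + 2*t (q(y, t) = (t + y) + t = y + 2*t)
q(-12, -8)*(2*7) = (-12 + 2*(-8))*(2*7) = (-12 - 16)*14 = -28*14 = -392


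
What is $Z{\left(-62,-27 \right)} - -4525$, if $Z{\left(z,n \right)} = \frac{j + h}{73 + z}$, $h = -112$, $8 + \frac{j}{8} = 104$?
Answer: $\frac{50431}{11} \approx 4584.6$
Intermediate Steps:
$j = 768$ ($j = -64 + 8 \cdot 104 = -64 + 832 = 768$)
$Z{\left(z,n \right)} = \frac{656}{73 + z}$ ($Z{\left(z,n \right)} = \frac{768 - 112}{73 + z} = \frac{656}{73 + z}$)
$Z{\left(-62,-27 \right)} - -4525 = \frac{656}{73 - 62} - -4525 = \frac{656}{11} + 4525 = \frac{50431}{11}$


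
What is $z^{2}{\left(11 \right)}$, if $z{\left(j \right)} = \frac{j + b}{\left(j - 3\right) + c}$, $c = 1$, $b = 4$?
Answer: $\frac{25}{9} \approx 2.7778$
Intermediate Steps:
$z{\left(j \right)} = \frac{4 + j}{-2 + j}$ ($z{\left(j \right)} = \frac{j + 4}{\left(j - 3\right) + 1} = \frac{4 + j}{\left(j - 3\right) + 1} = \frac{4 + j}{\left(-3 + j\right) + 1} = \frac{4 + j}{-2 + j}$)
$z^{2}{\left(11 \right)} = \left(\frac{4 + 11}{-2 + 11}\right)^{2} = \left(\frac{1}{9} \cdot 15\right)^{2} = \left(\frac{5}{3}\right)^{2} = \frac{25}{9}$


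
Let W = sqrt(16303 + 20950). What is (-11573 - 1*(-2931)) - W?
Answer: -8642 - sqrt(37253) ≈ -8835.0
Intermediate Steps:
W = sqrt(37253) ≈ 193.01
(-11573 - 1*(-2931)) - W = (-11573 - 1*(-2931)) - sqrt(37253) = (-11573 + 2931) - sqrt(37253) = -8642 - sqrt(37253)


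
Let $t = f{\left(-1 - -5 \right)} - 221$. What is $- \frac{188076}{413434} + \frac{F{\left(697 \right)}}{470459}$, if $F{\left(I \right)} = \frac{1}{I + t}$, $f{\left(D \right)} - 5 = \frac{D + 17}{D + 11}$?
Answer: $- \frac{15244192501217}{33510216846348} \approx -0.45491$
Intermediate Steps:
$f{\left(D \right)} = 5 + \frac{17 + D}{11 + D}$ ($f{\left(D \right)} = 5 + \frac{D + 17}{D + 11} = 5 + \frac{17 + D}{11 + D}$)
$t = - \frac{1073}{5}$ ($t = \frac{6 \left(12 - -4\right)}{11 - -4} - 221 = \frac{6 \left(12 + \left(-1 + 5\right)\right)}{11 + \left(-1 + 5\right)} - 221 = \frac{6 \left(12 + 4\right)}{11 + 4} - 221 = 6 \cdot \frac{1}{15} \cdot 16 - 221 = \frac{32}{5} - 221 = - \frac{1073}{5} \approx -214.6$)
$F{\left(I \right)} = \frac{1}{- \frac{1073}{5} + I}$ ($F{\left(I \right)} = \frac{1}{I - \frac{1073}{5}} = \frac{1}{- \frac{1073}{5} + I}$)
$- \frac{188076}{413434} + \frac{F{\left(697 \right)}}{470459} = - \frac{188076}{413434} + \frac{5 \frac{1}{-1073 + 5 \cdot 697}}{470459} = \left(-188076\right) \frac{1}{413434} + \frac{5}{-1073 + 3485} \cdot \frac{1}{470459} = - \frac{13434}{29531} + \frac{5}{2412} \cdot \frac{1}{470459} = - \frac{13434}{29531} + \frac{5}{1134747108} = - \frac{15244192501217}{33510216846348}$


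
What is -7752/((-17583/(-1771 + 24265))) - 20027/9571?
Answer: 556192172969/56095631 ≈ 9915.1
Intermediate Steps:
-7752/((-17583/(-1771 + 24265))) - 20027/9571 = -7752/((-17583/22494)) - 20027*1/9571 = -7752/((-17583*1/22494)) - 20027/9571 = -7752/(-5861/7498) - 20027/9571 = -7752*(-7498/5861) - 20027/9571 = 58124496/5861 - 20027/9571 = 556192172969/56095631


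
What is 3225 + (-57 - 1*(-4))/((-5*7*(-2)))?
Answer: 225697/70 ≈ 3224.2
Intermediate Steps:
3225 + (-57 - 1*(-4))/((-5*7*(-2))) = 3225 + (-57 + 4)/((-35*(-2))) = 3225 - 53/70 = 225697/70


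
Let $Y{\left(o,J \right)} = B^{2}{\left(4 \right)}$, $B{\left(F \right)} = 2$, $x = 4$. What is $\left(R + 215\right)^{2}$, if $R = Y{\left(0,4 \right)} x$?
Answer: $53361$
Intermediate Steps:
$Y{\left(o,J \right)} = 4$ ($Y{\left(o,J \right)} = 2^{2} = 4$)
$R = 16$ ($R = 4 \cdot 4 = 16$)
$\left(R + 215\right)^{2} = \left(16 + 215\right)^{2} = 231^{2} = 53361$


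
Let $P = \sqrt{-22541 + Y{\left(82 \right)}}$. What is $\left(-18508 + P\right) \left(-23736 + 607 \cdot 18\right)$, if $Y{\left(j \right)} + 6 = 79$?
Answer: $237087480 - 25620 i \sqrt{5617} \approx 2.3709 \cdot 10^{8} - 1.9201 \cdot 10^{6} i$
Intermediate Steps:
$Y{\left(j \right)} = 73$ ($Y{\left(j \right)} = -6 + 79 = 73$)
$P = 2 i \sqrt{5617}$ ($P = \sqrt{-22541 + 73} = \sqrt{-22468} = 2 i \sqrt{5617} \approx 149.89 i$)
$\left(-18508 + P\right) \left(-23736 + 607 \cdot 18\right) = \left(-18508 + 2 i \sqrt{5617}\right) \left(-23736 + 607 \cdot 18\right) = \left(-18508 + 2 i \sqrt{5617}\right) \left(-23736 + 10926\right) = \left(-18508 + 2 i \sqrt{5617}\right) \left(-12810\right) = 237087480 - 25620 i \sqrt{5617}$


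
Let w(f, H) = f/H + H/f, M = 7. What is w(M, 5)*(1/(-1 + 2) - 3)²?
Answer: 296/35 ≈ 8.4571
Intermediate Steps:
w(f, H) = H/f + f/H
w(M, 5)*(1/(-1 + 2) - 3)² = (5/7 + 7/5)*(1/(-1 + 2) - 3)² = (5*(⅐) + 7*(⅕))*(1/1 - 3)² = (5/7 + 7/5)*(1 - 3)² = (74/35)*(-2)² = (74/35)*4 = 296/35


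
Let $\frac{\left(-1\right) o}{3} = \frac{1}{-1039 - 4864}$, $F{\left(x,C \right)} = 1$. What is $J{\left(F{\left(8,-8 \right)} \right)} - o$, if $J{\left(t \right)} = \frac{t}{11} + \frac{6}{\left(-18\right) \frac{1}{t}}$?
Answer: $- \frac{47323}{194799} \approx -0.24293$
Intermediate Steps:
$o = \frac{3}{5903}$ ($o = - \frac{3}{-1039 - 4864} = - \frac{3}{-5903} = \left(-3\right) \left(- \frac{1}{5903}\right) = \frac{3}{5903} \approx 0.00050822$)
$J{\left(t \right)} = - \frac{8 t}{33}$ ($J{\left(t \right)} = t \frac{1}{11} + 6 \left(- \frac{t}{18}\right) = \frac{t}{11} - \frac{t}{3} = - \frac{8 t}{33}$)
$J{\left(F{\left(8,-8 \right)} \right)} - o = \left(- \frac{8}{33}\right) 1 - \frac{3}{5903} = - \frac{8}{33} - \frac{3}{5903} = - \frac{47323}{194799}$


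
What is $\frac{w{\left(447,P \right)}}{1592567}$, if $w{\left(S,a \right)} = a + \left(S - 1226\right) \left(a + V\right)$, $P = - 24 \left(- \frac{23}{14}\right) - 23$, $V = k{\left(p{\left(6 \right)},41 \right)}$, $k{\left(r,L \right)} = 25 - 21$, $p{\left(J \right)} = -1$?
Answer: $- \frac{111282}{11147969} \approx -0.0099823$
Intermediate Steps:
$k{\left(r,L \right)} = 4$ ($k{\left(r,L \right)} = 25 - 21 = 4$)
$V = 4$
$P = \frac{115}{7}$ ($P = - 24 \left(\left(-23\right) \frac{1}{14}\right) - 23 = \left(-24\right) \left(- \frac{23}{14}\right) - 23 = \frac{276}{7} - 23 = \frac{115}{7} \approx 16.429$)
$w{\left(S,a \right)} = a + \left(-1226 + S\right) \left(4 + a\right)$ ($w{\left(S,a \right)} = a + \left(S - 1226\right) \left(a + 4\right) = a + \left(-1226 + S\right) \left(4 + a\right)$)
$\frac{w{\left(447,P \right)}}{1592567} = \frac{-4904 - 20125 + 4 \cdot 447 + 447 \cdot \frac{115}{7}}{1592567} = \left(-4904 - 20125 + 1788 + \frac{51405}{7}\right) \frac{1}{1592567} = \left(- \frac{111282}{7}\right) \frac{1}{1592567} = - \frac{111282}{11147969}$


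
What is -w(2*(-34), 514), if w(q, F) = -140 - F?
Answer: 654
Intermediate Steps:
-w(2*(-34), 514) = -(-140 - 1*514) = -(-140 - 514) = -1*(-654) = 654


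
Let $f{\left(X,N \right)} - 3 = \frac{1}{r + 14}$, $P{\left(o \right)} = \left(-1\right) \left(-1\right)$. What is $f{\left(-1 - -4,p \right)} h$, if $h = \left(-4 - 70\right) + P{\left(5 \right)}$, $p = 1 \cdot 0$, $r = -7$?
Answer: $- \frac{1606}{7} \approx -229.43$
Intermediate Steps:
$P{\left(o \right)} = 1$
$p = 0$
$f{\left(X,N \right)} = \frac{22}{7}$ ($f{\left(X,N \right)} = 3 + \frac{1}{-7 + 14} = 3 + \frac{1}{7} = \frac{22}{7}$)
$h = -73$ ($h = \left(-4 - 70\right) + 1 = -74 + 1 = -73$)
$f{\left(-1 - -4,p \right)} h = \frac{22}{7} \left(-73\right) = - \frac{1606}{7}$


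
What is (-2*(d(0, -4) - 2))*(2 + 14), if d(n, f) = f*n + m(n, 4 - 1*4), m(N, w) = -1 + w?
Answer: 96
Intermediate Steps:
d(n, f) = -1 + f*n (d(n, f) = f*n + (-1 + (4 - 1*4)) = f*n + (-1 + (4 - 4)) = f*n + (-1 + 0) = f*n - 1 = -1 + f*n)
(-2*(d(0, -4) - 2))*(2 + 14) = (-2*((-1 - 4*0) - 2))*(2 + 14) = -2*((-1 + 0) - 2)*16 = -2*(-1 - 2)*16 = -2*(-3)*16 = 6*16 = 96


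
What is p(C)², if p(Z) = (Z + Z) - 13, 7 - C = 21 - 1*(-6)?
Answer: 2809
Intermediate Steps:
C = -20 (C = 7 - (21 - 1*(-6)) = 7 - (21 + 6) = 7 - 1*27 = 7 - 27 = -20)
p(Z) = -13 + 2*Z (p(Z) = 2*Z - 13 = -13 + 2*Z)
p(C)² = (-13 + 2*(-20))² = (-13 - 40)² = (-53)² = 2809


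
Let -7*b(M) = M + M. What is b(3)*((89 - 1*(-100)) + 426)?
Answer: -3690/7 ≈ -527.14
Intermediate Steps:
b(M) = -2*M/7 (b(M) = -(M + M)/7 = -2*M/7)
b(3)*((89 - 1*(-100)) + 426) = (-2/7*3)*((89 - 1*(-100)) + 426) = -6*((89 + 100) + 426)/7 = -6*(189 + 426)/7 = -6/7*615 = -3690/7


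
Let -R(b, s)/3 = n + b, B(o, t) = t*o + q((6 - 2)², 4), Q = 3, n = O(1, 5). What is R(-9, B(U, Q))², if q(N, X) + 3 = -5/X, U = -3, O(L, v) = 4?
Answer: 225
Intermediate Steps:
n = 4
q(N, X) = -3 - 5/X
B(o, t) = -17/4 + o*t (B(o, t) = t*o + (-3 - 5/4) = o*t + (-3 - 5*¼) = o*t + (-3 - 5/4) = o*t - 17/4 = -17/4 + o*t)
R(b, s) = -12 - 3*b (R(b, s) = -3*(4 + b) = -12 - 3*b)
R(-9, B(U, Q))² = (-12 - 3*(-9))² = (-12 + 27)² = 15² = 225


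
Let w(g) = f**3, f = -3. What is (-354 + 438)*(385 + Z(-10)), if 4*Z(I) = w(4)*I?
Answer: 38010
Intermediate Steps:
w(g) = -27 (w(g) = (-3)**3 = -27)
Z(I) = -27*I/4 (Z(I) = (-27*I)/4 = -27*I/4)
(-354 + 438)*(385 + Z(-10)) = (-354 + 438)*(385 - 27/4*(-10)) = 84*(385 + 135/2) = 84*(905/2) = 38010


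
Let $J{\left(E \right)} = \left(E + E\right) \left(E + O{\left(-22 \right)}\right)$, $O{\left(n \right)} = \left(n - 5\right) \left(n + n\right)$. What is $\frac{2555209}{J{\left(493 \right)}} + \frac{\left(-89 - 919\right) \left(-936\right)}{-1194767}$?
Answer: $\frac{212725729985}{282897954346} \approx 0.75195$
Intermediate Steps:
$O{\left(n \right)} = 2 n \left(-5 + n\right)$ ($O{\left(n \right)} = \left(-5 + n\right) 2 n = 2 n \left(-5 + n\right)$)
$J{\left(E \right)} = 2 E \left(1188 + E\right)$ ($J{\left(E \right)} = \left(E + E\right) \left(E + 2 \left(-22\right) \left(-5 - 22\right)\right) = 2 E \left(E + 2 \left(-22\right) \left(-27\right)\right) = 2 E \left(E + 1188\right) = 2 E \left(1188 + E\right)$)
$\frac{2555209}{J{\left(493 \right)}} + \frac{\left(-89 - 919\right) \left(-936\right)}{-1194767} = \frac{2555209}{2 \cdot 493 \left(1188 + 493\right)} + \frac{\left(-89 - 919\right) \left(-936\right)}{-1194767} = \frac{2555209}{2 \cdot 493 \cdot 1681} + \left(-1008\right) \left(-936\right) \left(- \frac{1}{1194767}\right) = \frac{2555209}{1657466} + 943488 \left(- \frac{1}{1194767}\right) = 2555209 \cdot \frac{1}{1657466} - \frac{134784}{170681} = \frac{2555209}{1657466} - \frac{134784}{170681} = \frac{212725729985}{282897954346}$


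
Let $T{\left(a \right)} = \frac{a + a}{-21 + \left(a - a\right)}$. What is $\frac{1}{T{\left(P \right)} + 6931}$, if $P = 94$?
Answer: $\frac{21}{145363} \approx 0.00014447$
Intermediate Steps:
$T{\left(a \right)} = - \frac{2 a}{21}$ ($T{\left(a \right)} = \frac{2 a}{-21 + 0} = \frac{2 a}{-21} = 2 a \left(- \frac{1}{21}\right) = - \frac{2 a}{21}$)
$\frac{1}{T{\left(P \right)} + 6931} = \frac{1}{\left(- \frac{2}{21}\right) 94 + 6931} = \frac{1}{- \frac{188}{21} + 6931} = \frac{1}{\frac{145363}{21}} = \frac{21}{145363}$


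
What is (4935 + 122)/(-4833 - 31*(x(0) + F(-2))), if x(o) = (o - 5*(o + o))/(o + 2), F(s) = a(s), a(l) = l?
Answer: -389/367 ≈ -1.0599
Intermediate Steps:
F(s) = s
x(o) = -9*o/(2 + o) (x(o) = (o - 10*o)/(2 + o) = (-9*o)/(2 + o) = -9*o/(2 + o))
(4935 + 122)/(-4833 - 31*(x(0) + F(-2))) = (4935 + 122)/(-4833 - 31*(-9*0/(2 + 0) - 2)) = 5057/(-4833 - 31*(-9*0/2 - 2)) = 5057/(-4833 - 31*(-9*0*½ - 2)) = 5057/(-4833 - 31*(0 - 2)) = 5057/(-4833 - 31*(-2)) = 5057/(-4833 + 62) = 5057/(-4771) = 5057*(-1/4771) = -389/367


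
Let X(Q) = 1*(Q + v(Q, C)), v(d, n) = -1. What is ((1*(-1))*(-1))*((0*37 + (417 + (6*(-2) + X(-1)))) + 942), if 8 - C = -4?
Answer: 1345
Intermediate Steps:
C = 12 (C = 8 - 1*(-4) = 8 + 4 = 12)
X(Q) = -1 + Q (X(Q) = 1*(Q - 1) = 1*(-1 + Q) = -1 + Q)
((1*(-1))*(-1))*((0*37 + (417 + (6*(-2) + X(-1)))) + 942) = ((1*(-1))*(-1))*((0*37 + (417 + (6*(-2) + (-1 - 1)))) + 942) = (-1*(-1))*((0 + (417 + (-12 - 2))) + 942) = 1*((0 + (417 - 14)) + 942) = 1*((0 + 403) + 942) = 1*(403 + 942) = 1*1345 = 1345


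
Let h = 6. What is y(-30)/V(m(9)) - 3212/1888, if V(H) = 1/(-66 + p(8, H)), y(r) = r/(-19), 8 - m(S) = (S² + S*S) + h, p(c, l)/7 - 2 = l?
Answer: -16610777/8968 ≈ -1852.2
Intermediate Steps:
p(c, l) = 14 + 7*l
m(S) = 2 - 2*S² (m(S) = 8 - ((S² + S*S) + 6) = 8 - ((S² + S²) + 6) = 8 - (2*S² + 6) = 8 - (6 + 2*S²) = 8 + (-6 - 2*S²) = 2 - 2*S²)
y(r) = -r/19 (y(r) = r*(-1/19) = -r/19)
V(H) = 1/(-52 + 7*H) (V(H) = 1/(-66 + (14 + 7*H)) = 1/(-52 + 7*H))
y(-30)/V(m(9)) - 3212/1888 = (-1/19*(-30))/(1/(-52 + 7*(2 - 2*9²))) - 3212/1888 = 30/(19*(1/(-52 + 7*(2 - 2*81)))) - 3212*1/1888 = 30/(19*(1/(-52 + 7*(2 - 162)))) - 803/472 = 30/(19*(1/(-52 + 7*(-160)))) - 803/472 = 30/(19*(1/(-52 - 1120))) - 803/472 = 30/(19*(1/(-1172))) - 803/472 = 30/(19*(-1/1172)) - 803/472 = (30/19)*(-1172) - 803/472 = -35160/19 - 803/472 = -16610777/8968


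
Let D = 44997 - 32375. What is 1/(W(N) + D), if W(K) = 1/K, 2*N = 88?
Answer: 44/555369 ≈ 7.9227e-5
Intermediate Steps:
N = 44 (N = (1/2)*88 = 44)
D = 12622
1/(W(N) + D) = 1/(1/44 + 12622) = 1/(555369/44) = 44/555369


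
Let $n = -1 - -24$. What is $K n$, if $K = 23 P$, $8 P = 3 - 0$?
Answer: $\frac{1587}{8} \approx 198.38$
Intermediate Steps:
$P = \frac{3}{8}$ ($P = \frac{3 - 0}{8} = \frac{3 + 0}{8} = \frac{1}{8} \cdot 3 = \frac{3}{8} \approx 0.375$)
$n = 23$ ($n = -1 + 24 = 23$)
$K = \frac{69}{8}$ ($K = 23 \cdot \frac{3}{8} = \frac{69}{8} \approx 8.625$)
$K n = \frac{69}{8} \cdot 23 = \frac{1587}{8}$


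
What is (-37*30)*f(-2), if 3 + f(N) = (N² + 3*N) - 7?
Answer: 13320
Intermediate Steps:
f(N) = -10 + N² + 3*N (f(N) = -3 + ((N² + 3*N) - 7) = -3 + (-7 + N² + 3*N) = -10 + N² + 3*N)
(-37*30)*f(-2) = (-37*30)*(-10 + (-2)² + 3*(-2)) = -1110*(-10 + 4 - 6) = -1110*(-12) = 13320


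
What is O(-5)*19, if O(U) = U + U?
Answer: -190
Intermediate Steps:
O(U) = 2*U
O(-5)*19 = (2*(-5))*19 = -10*19 = -190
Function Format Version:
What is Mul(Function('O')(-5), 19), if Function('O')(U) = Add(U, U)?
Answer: -190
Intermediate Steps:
Function('O')(U) = Mul(2, U)
Mul(Function('O')(-5), 19) = Mul(Mul(2, -5), 19) = Mul(-10, 19) = -190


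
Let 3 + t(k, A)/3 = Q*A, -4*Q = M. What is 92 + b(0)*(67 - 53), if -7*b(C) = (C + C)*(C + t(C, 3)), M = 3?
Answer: 92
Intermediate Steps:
Q = -¾ (Q = -¼*3 = -¾ ≈ -0.75000)
t(k, A) = -9 - 9*A/4 (t(k, A) = -9 + 3*(-3*A/4) = -9 - 9*A/4)
b(C) = -2*C*(-63/4 + C)/7 (b(C) = -(C + C)*(C + (-9 - 9/4*3))/7 = -2*C*(C + (-9 - 27/4))/7 = -2*C*(C - 63/4)/7 = -2*C*(-63/4 + C)/7)
92 + b(0)*(67 - 53) = 92 + ((1/14)*0*(63 - 4*0))*(67 - 53) = 92 + ((1/14)*0*(63 + 0))*14 = 92 + ((1/14)*0*63)*14 = 92 + 0*14 = 92 + 0 = 92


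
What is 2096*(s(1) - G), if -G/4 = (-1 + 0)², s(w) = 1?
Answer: 10480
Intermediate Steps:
G = -4 (G = -4*(-1 + 0)² = -4*(-1)² = -4*1 = -4)
2096*(s(1) - G) = 2096*(1 - 1*(-4)) = 2096*(1 + 4) = 2096*5 = 10480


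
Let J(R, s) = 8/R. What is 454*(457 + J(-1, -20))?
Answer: 203846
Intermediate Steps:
454*(457 + J(-1, -20)) = 454*(457 + 8/(-1)) = 454*(457 + 8*(-1)) = 454*(457 - 8) = 454*449 = 203846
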